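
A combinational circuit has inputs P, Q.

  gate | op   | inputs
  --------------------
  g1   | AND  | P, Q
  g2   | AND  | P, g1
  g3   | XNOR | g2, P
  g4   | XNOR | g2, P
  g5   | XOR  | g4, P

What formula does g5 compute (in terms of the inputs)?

((P AND (P AND Q)) XNOR P) XOR P

g1 = P AND Q
g2 = P AND g1 = P AND (P AND Q)
g4 = g2 XNOR P = (P AND (P AND Q)) XNOR P
g5 = g4 XOR P = ((P AND (P AND Q)) XNOR P) XOR P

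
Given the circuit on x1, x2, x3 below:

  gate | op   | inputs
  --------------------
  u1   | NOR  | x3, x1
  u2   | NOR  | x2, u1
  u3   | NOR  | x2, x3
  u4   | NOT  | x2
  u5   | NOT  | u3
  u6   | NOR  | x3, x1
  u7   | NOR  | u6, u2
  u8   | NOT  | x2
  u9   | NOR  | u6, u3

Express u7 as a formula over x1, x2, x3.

u1 = x3 NOR x1
u2 = x2 NOR u1 = x2 NOR (x3 NOR x1)
u6 = x3 NOR x1
u7 = u6 NOR u2 = (x3 NOR x1) NOR (x2 NOR (x3 NOR x1))

(x3 NOR x1) NOR (x2 NOR (x3 NOR x1))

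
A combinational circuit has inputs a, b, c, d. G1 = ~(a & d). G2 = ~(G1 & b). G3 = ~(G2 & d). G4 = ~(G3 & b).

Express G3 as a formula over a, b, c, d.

G1 = ~(a & d)
G2 = ~(G1 & b) = ~((~(a & d)) & b)
G3 = ~(G2 & d) = ~((~((~(a & d)) & b)) & d)

~((~((~(a & d)) & b)) & d)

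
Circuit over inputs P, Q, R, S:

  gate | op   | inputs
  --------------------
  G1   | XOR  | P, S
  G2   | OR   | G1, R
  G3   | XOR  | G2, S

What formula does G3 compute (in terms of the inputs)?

((P XOR S) OR R) XOR S

G1 = P XOR S
G2 = G1 OR R = (P XOR S) OR R
G3 = G2 XOR S = ((P XOR S) OR R) XOR S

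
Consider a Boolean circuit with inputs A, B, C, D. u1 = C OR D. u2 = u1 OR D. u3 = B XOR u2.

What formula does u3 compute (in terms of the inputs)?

u1 = C OR D
u2 = u1 OR D = (C OR D) OR D
u3 = B XOR u2 = B XOR ((C OR D) OR D)

B XOR ((C OR D) OR D)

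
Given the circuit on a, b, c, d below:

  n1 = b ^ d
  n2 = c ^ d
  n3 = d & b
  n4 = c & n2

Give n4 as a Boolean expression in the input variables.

n2 = c ^ d
n4 = c & n2 = c & (c ^ d)

c & (c ^ d)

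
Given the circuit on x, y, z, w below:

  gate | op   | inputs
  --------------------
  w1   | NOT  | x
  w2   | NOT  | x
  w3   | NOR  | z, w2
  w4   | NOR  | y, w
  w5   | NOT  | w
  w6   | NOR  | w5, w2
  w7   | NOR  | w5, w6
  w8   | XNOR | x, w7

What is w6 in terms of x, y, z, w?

w2 = NOT x
w5 = NOT w
w6 = w5 NOR w2 = NOT w NOR NOT x

NOT w NOR NOT x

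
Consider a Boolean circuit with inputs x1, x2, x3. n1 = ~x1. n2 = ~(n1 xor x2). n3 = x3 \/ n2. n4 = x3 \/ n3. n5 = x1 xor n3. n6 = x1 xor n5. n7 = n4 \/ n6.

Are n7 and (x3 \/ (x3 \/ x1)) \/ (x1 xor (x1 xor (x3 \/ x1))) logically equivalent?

No

n1 = ~x1
n2 = ~(n1 xor x2) = ~(~x1 xor x2)
n3 = x3 \/ n2 = x3 \/ (~(~x1 xor x2))
n4 = x3 \/ n3 = x3 \/ (x3 \/ (~(~x1 xor x2)))
n5 = x1 xor n3 = x1 xor (x3 \/ (~(~x1 xor x2)))
n6 = x1 xor n5 = x1 xor (x1 xor (x3 \/ (~(~x1 xor x2))))
n7 = n4 \/ n6 = (x3 \/ (x3 \/ (~(~x1 xor x2)))) \/ (x1 xor (x1 xor (x3 \/ (~(~x1 xor x2)))))
At x1=0, x2=1, x3=0: circuit gives 1, formula gives 0.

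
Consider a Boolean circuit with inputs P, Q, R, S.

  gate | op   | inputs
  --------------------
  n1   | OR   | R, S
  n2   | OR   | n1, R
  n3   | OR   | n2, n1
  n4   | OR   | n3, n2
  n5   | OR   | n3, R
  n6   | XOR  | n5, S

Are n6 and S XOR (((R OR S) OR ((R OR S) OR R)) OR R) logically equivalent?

Yes

n1 = R OR S
n2 = n1 OR R = (R OR S) OR R
n3 = n2 OR n1 = ((R OR S) OR R) OR (R OR S)
n5 = n3 OR R = (((R OR S) OR R) OR (R OR S)) OR R
n6 = n5 XOR S = ((((R OR S) OR R) OR (R OR S)) OR R) XOR S
At P=0, Q=0, R=0, S=0: circuit gives 0, formula gives 0.
At P=0, Q=0, R=1, S=0: circuit gives 1, formula gives 1.
Agrees on all 16 inputs.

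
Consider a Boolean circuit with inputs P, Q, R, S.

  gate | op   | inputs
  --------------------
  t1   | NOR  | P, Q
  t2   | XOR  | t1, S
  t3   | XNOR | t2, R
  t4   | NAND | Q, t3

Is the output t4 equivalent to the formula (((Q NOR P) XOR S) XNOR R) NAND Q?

Yes

t1 = P NOR Q
t2 = t1 XOR S = (P NOR Q) XOR S
t3 = t2 XNOR R = ((P NOR Q) XOR S) XNOR R
t4 = Q NAND t3 = Q NAND (((P NOR Q) XOR S) XNOR R)
At P=0, Q=1, R=0, S=0: circuit gives 0, formula gives 0.
At P=0, Q=0, R=0, S=0: circuit gives 1, formula gives 1.
Agrees on all 16 inputs.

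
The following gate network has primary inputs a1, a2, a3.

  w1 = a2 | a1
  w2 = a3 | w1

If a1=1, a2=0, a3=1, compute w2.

1

w1 = 0 | 1 = 1
w2 = 1 | 1 = 1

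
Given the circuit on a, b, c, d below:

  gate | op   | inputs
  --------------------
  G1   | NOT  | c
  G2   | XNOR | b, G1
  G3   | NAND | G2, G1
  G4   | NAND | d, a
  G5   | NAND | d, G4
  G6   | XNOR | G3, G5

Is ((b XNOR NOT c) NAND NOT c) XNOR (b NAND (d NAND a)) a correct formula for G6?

G1 = NOT c
G2 = b XNOR G1 = b XNOR NOT c
G3 = G2 NAND G1 = (b XNOR NOT c) NAND NOT c
G4 = d NAND a
G5 = d NAND G4 = d NAND (d NAND a)
G6 = G3 XNOR G5 = ((b XNOR NOT c) NAND NOT c) XNOR (d NAND (d NAND a))
At a=0, b=0, c=0, d=1: circuit gives 0, formula gives 1.

No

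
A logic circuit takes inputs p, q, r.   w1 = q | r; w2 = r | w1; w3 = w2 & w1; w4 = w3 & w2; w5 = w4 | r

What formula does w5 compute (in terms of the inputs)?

(((r | (q | r)) & (q | r)) & (r | (q | r))) | r

w1 = q | r
w2 = r | w1 = r | (q | r)
w3 = w2 & w1 = (r | (q | r)) & (q | r)
w4 = w3 & w2 = ((r | (q | r)) & (q | r)) & (r | (q | r))
w5 = w4 | r = (((r | (q | r)) & (q | r)) & (r | (q | r))) | r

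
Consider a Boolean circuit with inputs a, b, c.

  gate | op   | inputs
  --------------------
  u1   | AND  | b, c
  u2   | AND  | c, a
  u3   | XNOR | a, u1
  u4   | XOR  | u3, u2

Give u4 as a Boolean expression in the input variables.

u1 = b AND c
u2 = c AND a
u3 = a XNOR u1 = a XNOR (b AND c)
u4 = u3 XOR u2 = (a XNOR (b AND c)) XOR (c AND a)

(a XNOR (b AND c)) XOR (c AND a)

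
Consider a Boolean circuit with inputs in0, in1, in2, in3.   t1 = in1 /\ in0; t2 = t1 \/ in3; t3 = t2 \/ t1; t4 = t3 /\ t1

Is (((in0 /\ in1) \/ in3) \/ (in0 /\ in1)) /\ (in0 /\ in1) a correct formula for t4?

t1 = in1 /\ in0
t2 = t1 \/ in3 = (in1 /\ in0) \/ in3
t3 = t2 \/ t1 = ((in1 /\ in0) \/ in3) \/ (in1 /\ in0)
t4 = t3 /\ t1 = (((in1 /\ in0) \/ in3) \/ (in1 /\ in0)) /\ (in1 /\ in0)
At in0=0, in1=0, in2=0, in3=0: circuit gives 0, formula gives 0.
At in0=1, in1=1, in2=0, in3=0: circuit gives 1, formula gives 1.
Agrees on all 16 inputs.

Yes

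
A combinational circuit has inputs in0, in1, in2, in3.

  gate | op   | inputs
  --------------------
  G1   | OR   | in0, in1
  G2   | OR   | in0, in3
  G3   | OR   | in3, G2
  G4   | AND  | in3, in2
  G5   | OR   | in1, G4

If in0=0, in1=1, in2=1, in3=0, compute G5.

G4 = 0 AND 1 = 0
G5 = 1 OR 0 = 1

1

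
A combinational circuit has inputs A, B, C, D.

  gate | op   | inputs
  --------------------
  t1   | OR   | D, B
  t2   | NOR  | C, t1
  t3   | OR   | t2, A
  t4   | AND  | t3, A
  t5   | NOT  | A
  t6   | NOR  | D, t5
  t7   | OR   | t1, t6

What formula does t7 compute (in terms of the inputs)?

t1 = D OR B
t5 = NOT A
t6 = D NOR t5 = D NOR NOT A
t7 = t1 OR t6 = (D OR B) OR (D NOR NOT A)

(D OR B) OR (D NOR NOT A)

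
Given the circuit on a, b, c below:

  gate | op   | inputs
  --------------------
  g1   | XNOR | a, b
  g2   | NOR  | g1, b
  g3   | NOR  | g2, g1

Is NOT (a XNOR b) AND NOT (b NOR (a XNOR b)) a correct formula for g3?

Yes

g1 = a XNOR b
g2 = g1 NOR b = (a XNOR b) NOR b
g3 = g2 NOR g1 = ((a XNOR b) NOR b) NOR (a XNOR b)
At a=0, b=0, c=0: circuit gives 0, formula gives 0.
At a=0, b=1, c=0: circuit gives 1, formula gives 1.
Agrees on all 8 inputs.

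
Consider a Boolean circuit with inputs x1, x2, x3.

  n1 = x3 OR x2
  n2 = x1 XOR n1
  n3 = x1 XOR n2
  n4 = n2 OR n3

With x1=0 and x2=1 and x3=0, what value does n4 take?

n1 = 0 OR 1 = 1
n2 = 0 XOR 1 = 1
n3 = 0 XOR 1 = 1
n4 = 1 OR 1 = 1

1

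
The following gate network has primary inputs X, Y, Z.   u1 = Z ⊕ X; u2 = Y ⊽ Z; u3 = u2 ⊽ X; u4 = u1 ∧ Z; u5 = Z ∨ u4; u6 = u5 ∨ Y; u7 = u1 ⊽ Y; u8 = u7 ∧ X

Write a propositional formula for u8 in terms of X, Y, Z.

u1 = Z ⊕ X
u7 = u1 ⊽ Y = (Z ⊕ X) ⊽ Y
u8 = u7 ∧ X = ((Z ⊕ X) ⊽ Y) ∧ X

((Z ⊕ X) ⊽ Y) ∧ X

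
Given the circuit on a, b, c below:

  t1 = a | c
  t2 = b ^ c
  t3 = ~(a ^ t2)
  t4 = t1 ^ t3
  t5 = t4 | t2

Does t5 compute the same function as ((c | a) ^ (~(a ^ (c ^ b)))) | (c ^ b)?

t1 = a | c
t2 = b ^ c
t3 = ~(a ^ t2) = ~(a ^ (b ^ c))
t4 = t1 ^ t3 = (a | c) ^ (~(a ^ (b ^ c)))
t5 = t4 | t2 = ((a | c) ^ (~(a ^ (b ^ c)))) | (b ^ c)
At a=0, b=1, c=1: circuit gives 0, formula gives 0.
At a=0, b=0, c=0: circuit gives 1, formula gives 1.
Agrees on all 8 inputs.

Yes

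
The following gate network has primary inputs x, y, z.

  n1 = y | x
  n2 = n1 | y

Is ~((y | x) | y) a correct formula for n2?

n1 = y | x
n2 = n1 | y = (y | x) | y
At x=0, y=0, z=0: circuit gives 0, formula gives 1.

No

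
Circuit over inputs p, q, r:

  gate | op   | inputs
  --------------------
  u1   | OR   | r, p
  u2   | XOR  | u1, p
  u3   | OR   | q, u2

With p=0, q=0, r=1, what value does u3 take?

1

u1 = 1 OR 0 = 1
u2 = 1 XOR 0 = 1
u3 = 0 OR 1 = 1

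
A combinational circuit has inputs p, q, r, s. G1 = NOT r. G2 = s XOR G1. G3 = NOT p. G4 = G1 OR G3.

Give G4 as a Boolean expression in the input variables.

NOT r OR NOT p

G1 = NOT r
G3 = NOT p
G4 = G1 OR G3 = NOT r OR NOT p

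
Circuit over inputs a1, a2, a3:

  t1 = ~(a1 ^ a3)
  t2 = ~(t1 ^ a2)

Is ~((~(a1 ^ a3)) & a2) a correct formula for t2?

t1 = ~(a1 ^ a3)
t2 = ~(t1 ^ a2) = ~((~(a1 ^ a3)) ^ a2)
At a1=0, a2=0, a3=0: circuit gives 0, formula gives 1.

No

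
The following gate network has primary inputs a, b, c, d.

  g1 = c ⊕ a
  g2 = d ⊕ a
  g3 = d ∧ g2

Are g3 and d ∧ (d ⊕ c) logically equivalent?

g2 = d ⊕ a
g3 = d ∧ g2 = d ∧ (d ⊕ a)
At a=0, b=0, c=1, d=1: circuit gives 1, formula gives 0.

No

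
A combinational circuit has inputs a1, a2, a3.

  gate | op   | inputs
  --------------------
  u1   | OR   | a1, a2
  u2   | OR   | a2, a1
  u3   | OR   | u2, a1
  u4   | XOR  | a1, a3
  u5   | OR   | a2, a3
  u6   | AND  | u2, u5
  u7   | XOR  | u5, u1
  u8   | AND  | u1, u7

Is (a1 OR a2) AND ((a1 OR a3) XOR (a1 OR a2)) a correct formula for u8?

u1 = a1 OR a2
u5 = a2 OR a3
u7 = u5 XOR u1 = (a2 OR a3) XOR (a1 OR a2)
u8 = u1 AND u7 = (a1 OR a2) AND ((a2 OR a3) XOR (a1 OR a2))
At a1=0, a2=1, a3=0: circuit gives 0, formula gives 1.

No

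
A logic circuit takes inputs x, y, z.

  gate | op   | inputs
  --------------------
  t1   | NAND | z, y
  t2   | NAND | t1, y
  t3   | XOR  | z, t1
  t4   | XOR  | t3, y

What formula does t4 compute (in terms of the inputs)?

(z XOR (z NAND y)) XOR y

t1 = z NAND y
t3 = z XOR t1 = z XOR (z NAND y)
t4 = t3 XOR y = (z XOR (z NAND y)) XOR y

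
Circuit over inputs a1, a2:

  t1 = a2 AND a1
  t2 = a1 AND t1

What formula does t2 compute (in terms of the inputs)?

t1 = a2 AND a1
t2 = a1 AND t1 = a1 AND (a2 AND a1)

a1 AND (a2 AND a1)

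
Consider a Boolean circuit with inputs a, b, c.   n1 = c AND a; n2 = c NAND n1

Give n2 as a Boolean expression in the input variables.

c NAND (c AND a)

n1 = c AND a
n2 = c NAND n1 = c NAND (c AND a)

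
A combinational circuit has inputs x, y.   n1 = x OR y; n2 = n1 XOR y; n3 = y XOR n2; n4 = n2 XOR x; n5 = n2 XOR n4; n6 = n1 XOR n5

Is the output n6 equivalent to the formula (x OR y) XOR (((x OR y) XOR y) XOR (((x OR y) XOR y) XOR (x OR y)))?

n1 = x OR y
n2 = n1 XOR y = (x OR y) XOR y
n4 = n2 XOR x = ((x OR y) XOR y) XOR x
n5 = n2 XOR n4 = ((x OR y) XOR y) XOR (((x OR y) XOR y) XOR x)
n6 = n1 XOR n5 = (x OR y) XOR (((x OR y) XOR y) XOR (((x OR y) XOR y) XOR x))
At x=0, y=1: circuit gives 1, formula gives 0.

No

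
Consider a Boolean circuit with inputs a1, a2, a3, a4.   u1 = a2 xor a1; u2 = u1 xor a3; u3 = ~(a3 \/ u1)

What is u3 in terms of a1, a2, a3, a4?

~(a3 \/ (a2 xor a1))

u1 = a2 xor a1
u3 = ~(a3 \/ u1) = ~(a3 \/ (a2 xor a1))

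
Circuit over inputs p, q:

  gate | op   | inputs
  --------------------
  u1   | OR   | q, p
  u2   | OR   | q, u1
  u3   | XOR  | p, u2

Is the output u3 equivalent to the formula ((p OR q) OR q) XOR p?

u1 = q OR p
u2 = q OR u1 = q OR (q OR p)
u3 = p XOR u2 = p XOR (q OR (q OR p))
At p=0, q=0: circuit gives 0, formula gives 0.
At p=0, q=1: circuit gives 1, formula gives 1.
Agrees on all 4 inputs.

Yes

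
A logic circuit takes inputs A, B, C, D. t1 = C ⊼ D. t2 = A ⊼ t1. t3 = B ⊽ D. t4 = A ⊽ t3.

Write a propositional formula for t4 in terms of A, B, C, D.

A ⊽ (B ⊽ D)

t3 = B ⊽ D
t4 = A ⊽ t3 = A ⊽ (B ⊽ D)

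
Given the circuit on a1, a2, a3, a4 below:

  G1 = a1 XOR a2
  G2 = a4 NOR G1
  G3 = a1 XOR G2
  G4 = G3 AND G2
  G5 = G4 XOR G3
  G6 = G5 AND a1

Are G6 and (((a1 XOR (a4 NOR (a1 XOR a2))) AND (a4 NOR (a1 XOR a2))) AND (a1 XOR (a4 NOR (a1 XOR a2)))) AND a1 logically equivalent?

G1 = a1 XOR a2
G2 = a4 NOR G1 = a4 NOR (a1 XOR a2)
G3 = a1 XOR G2 = a1 XOR (a4 NOR (a1 XOR a2))
G4 = G3 AND G2 = (a1 XOR (a4 NOR (a1 XOR a2))) AND (a4 NOR (a1 XOR a2))
G5 = G4 XOR G3 = ((a1 XOR (a4 NOR (a1 XOR a2))) AND (a4 NOR (a1 XOR a2))) XOR (a1 XOR (a4 NOR (a1 XOR a2)))
G6 = G5 AND a1 = (((a1 XOR (a4 NOR (a1 XOR a2))) AND (a4 NOR (a1 XOR a2))) XOR (a1 XOR (a4 NOR (a1 XOR a2)))) AND a1
At a1=1, a2=0, a3=0, a4=0: circuit gives 1, formula gives 0.

No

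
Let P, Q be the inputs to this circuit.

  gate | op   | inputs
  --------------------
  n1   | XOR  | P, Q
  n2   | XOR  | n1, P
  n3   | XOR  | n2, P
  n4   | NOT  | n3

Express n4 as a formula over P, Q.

NOT (((P XOR Q) XOR P) XOR P)

n1 = P XOR Q
n2 = n1 XOR P = (P XOR Q) XOR P
n3 = n2 XOR P = ((P XOR Q) XOR P) XOR P
n4 = NOT n3 = NOT (((P XOR Q) XOR P) XOR P)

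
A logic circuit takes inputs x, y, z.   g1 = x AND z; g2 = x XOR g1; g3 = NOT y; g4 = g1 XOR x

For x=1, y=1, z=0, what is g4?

1

g1 = 1 AND 0 = 0
g4 = 0 XOR 1 = 1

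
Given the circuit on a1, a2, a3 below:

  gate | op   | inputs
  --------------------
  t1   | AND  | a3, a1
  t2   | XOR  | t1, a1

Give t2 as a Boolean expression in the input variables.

t1 = a3 AND a1
t2 = t1 XOR a1 = (a3 AND a1) XOR a1

(a3 AND a1) XOR a1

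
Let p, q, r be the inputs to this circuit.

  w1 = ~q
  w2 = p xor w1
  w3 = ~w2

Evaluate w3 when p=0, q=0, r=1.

w1 = ~0 = 1
w2 = 0 xor 1 = 1
w3 = ~1 = 0

0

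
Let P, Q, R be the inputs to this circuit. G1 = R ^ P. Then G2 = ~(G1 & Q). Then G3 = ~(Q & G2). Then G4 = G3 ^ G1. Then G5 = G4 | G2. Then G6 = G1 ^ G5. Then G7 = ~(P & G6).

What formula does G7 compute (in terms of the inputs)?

~(P & ((R ^ P) ^ (((~(Q & (~((R ^ P) & Q)))) ^ (R ^ P)) | (~((R ^ P) & Q)))))

G1 = R ^ P
G2 = ~(G1 & Q) = ~((R ^ P) & Q)
G3 = ~(Q & G2) = ~(Q & (~((R ^ P) & Q)))
G4 = G3 ^ G1 = (~(Q & (~((R ^ P) & Q)))) ^ (R ^ P)
G5 = G4 | G2 = ((~(Q & (~((R ^ P) & Q)))) ^ (R ^ P)) | (~((R ^ P) & Q))
G6 = G1 ^ G5 = (R ^ P) ^ (((~(Q & (~((R ^ P) & Q)))) ^ (R ^ P)) | (~((R ^ P) & Q)))
G7 = ~(P & G6) = ~(P & ((R ^ P) ^ (((~(Q & (~((R ^ P) & Q)))) ^ (R ^ P)) | (~((R ^ P) & Q)))))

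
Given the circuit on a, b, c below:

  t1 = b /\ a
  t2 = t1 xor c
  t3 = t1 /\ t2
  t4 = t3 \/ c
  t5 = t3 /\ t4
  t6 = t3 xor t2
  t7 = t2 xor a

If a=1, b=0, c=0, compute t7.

1

t1 = 0 /\ 1 = 0
t2 = 0 xor 0 = 0
t7 = 0 xor 1 = 1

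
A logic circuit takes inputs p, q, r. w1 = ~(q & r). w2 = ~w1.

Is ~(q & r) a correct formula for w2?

w1 = ~(q & r)
w2 = ~w1 = ~(~(q & r))
At p=0, q=0, r=0: circuit gives 0, formula gives 1.

No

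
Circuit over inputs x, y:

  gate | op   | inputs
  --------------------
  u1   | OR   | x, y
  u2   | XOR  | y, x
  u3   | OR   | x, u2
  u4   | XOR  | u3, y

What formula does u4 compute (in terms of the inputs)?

u2 = y XOR x
u3 = x OR u2 = x OR (y XOR x)
u4 = u3 XOR y = (x OR (y XOR x)) XOR y

(x OR (y XOR x)) XOR y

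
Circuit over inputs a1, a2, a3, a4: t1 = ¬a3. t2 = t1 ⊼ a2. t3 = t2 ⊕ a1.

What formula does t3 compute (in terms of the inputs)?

(¬a3 ⊼ a2) ⊕ a1

t1 = ¬a3
t2 = t1 ⊼ a2 = ¬a3 ⊼ a2
t3 = t2 ⊕ a1 = (¬a3 ⊼ a2) ⊕ a1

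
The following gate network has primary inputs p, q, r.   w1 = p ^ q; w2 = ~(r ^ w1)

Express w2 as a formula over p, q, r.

~(r ^ (p ^ q))

w1 = p ^ q
w2 = ~(r ^ w1) = ~(r ^ (p ^ q))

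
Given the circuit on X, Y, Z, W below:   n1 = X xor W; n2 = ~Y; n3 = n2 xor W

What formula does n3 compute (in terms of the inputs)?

~Y xor W

n2 = ~Y
n3 = n2 xor W = ~Y xor W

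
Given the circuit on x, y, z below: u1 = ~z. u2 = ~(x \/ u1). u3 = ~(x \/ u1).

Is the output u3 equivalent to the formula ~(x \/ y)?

u1 = ~z
u3 = ~(x \/ u1) = ~(x \/ ~z)
At x=0, y=0, z=0: circuit gives 0, formula gives 1.

No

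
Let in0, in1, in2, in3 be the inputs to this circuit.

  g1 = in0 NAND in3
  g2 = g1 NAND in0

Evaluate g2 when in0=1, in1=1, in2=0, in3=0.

g1 = 1 NAND 0 = 1
g2 = 1 NAND 1 = 0

0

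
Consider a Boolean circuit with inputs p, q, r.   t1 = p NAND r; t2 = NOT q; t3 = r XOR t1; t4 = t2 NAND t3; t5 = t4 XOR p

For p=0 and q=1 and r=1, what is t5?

t1 = 0 NAND 1 = 1
t2 = NOT 1 = 0
t3 = 1 XOR 1 = 0
t4 = 0 NAND 0 = 1
t5 = 1 XOR 0 = 1

1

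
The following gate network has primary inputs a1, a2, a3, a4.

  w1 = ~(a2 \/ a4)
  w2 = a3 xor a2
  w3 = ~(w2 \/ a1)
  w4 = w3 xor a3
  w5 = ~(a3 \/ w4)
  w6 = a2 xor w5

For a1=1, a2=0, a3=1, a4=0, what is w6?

0

w2 = 1 xor 0 = 1
w3 = ~(1 \/ 1) = 0
w4 = 0 xor 1 = 1
w5 = ~(1 \/ 1) = 0
w6 = 0 xor 0 = 0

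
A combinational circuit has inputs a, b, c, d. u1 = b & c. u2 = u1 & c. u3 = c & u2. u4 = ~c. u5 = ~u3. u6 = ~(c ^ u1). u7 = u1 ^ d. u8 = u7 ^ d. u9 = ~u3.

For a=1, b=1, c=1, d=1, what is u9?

u1 = 1 & 1 = 1
u2 = 1 & 1 = 1
u3 = 1 & 1 = 1
u9 = ~1 = 0

0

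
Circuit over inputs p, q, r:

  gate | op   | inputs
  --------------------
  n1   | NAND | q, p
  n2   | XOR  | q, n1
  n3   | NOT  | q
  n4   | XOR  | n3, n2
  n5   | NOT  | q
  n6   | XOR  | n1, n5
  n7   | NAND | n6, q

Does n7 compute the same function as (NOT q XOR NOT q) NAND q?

n1 = q NAND p
n5 = NOT q
n6 = n1 XOR n5 = (q NAND p) XOR NOT q
n7 = n6 NAND q = ((q NAND p) XOR NOT q) NAND q
At p=0, q=1, r=0: circuit gives 0, formula gives 1.

No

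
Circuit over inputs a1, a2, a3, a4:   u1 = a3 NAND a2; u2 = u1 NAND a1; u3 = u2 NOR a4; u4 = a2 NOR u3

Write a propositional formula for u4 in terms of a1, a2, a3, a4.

a2 NOR (((a3 NAND a2) NAND a1) NOR a4)

u1 = a3 NAND a2
u2 = u1 NAND a1 = (a3 NAND a2) NAND a1
u3 = u2 NOR a4 = ((a3 NAND a2) NAND a1) NOR a4
u4 = a2 NOR u3 = a2 NOR (((a3 NAND a2) NAND a1) NOR a4)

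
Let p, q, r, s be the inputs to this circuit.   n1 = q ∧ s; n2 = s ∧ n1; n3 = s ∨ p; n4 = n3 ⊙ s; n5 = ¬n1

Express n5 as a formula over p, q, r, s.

n1 = q ∧ s
n5 = ¬n1 = ¬(q ∧ s)

¬(q ∧ s)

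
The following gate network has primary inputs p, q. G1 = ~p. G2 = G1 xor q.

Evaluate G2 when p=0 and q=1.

G1 = ~0 = 1
G2 = 1 xor 1 = 0

0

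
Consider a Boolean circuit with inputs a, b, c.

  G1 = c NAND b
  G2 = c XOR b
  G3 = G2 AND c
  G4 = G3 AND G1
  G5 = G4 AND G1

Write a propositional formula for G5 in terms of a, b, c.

G1 = c NAND b
G2 = c XOR b
G3 = G2 AND c = (c XOR b) AND c
G4 = G3 AND G1 = ((c XOR b) AND c) AND (c NAND b)
G5 = G4 AND G1 = (((c XOR b) AND c) AND (c NAND b)) AND (c NAND b)

(((c XOR b) AND c) AND (c NAND b)) AND (c NAND b)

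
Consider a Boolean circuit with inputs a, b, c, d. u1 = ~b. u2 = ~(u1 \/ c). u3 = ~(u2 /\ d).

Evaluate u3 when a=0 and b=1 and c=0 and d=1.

0

u1 = ~1 = 0
u2 = ~(0 \/ 0) = 1
u3 = ~(1 /\ 1) = 0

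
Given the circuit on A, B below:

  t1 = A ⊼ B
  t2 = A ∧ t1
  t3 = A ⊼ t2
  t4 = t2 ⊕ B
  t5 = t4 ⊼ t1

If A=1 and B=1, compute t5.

t1 = 1 ⊼ 1 = 0
t2 = 1 ∧ 0 = 0
t4 = 0 ⊕ 1 = 1
t5 = 1 ⊼ 0 = 1

1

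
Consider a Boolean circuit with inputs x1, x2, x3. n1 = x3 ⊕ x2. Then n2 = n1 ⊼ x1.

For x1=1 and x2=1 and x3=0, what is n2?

n1 = 0 ⊕ 1 = 1
n2 = 1 ⊼ 1 = 0

0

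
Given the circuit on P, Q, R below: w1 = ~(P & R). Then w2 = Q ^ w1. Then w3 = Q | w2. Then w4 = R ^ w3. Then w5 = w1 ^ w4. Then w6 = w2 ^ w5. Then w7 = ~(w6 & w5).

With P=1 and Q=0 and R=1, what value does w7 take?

0

w1 = ~(1 & 1) = 0
w2 = 0 ^ 0 = 0
w3 = 0 | 0 = 0
w4 = 1 ^ 0 = 1
w5 = 0 ^ 1 = 1
w6 = 0 ^ 1 = 1
w7 = ~(1 & 1) = 0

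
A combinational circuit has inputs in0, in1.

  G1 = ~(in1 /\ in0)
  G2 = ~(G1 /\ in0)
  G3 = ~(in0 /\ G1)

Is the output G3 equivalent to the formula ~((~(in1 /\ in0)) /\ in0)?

Yes

G1 = ~(in1 /\ in0)
G3 = ~(in0 /\ G1) = ~(in0 /\ (~(in1 /\ in0)))
At in0=1, in1=0: circuit gives 0, formula gives 0.
At in0=0, in1=0: circuit gives 1, formula gives 1.
Agrees on all 4 inputs.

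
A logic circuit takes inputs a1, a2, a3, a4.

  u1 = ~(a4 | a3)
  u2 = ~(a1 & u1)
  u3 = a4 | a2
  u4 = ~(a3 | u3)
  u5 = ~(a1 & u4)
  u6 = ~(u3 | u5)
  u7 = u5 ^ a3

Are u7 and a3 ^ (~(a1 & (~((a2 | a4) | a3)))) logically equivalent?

Yes

u3 = a4 | a2
u4 = ~(a3 | u3) = ~(a3 | (a4 | a2))
u5 = ~(a1 & u4) = ~(a1 & (~(a3 | (a4 | a2))))
u7 = u5 ^ a3 = (~(a1 & (~(a3 | (a4 | a2))))) ^ a3
At a1=0, a2=0, a3=1, a4=0: circuit gives 0, formula gives 0.
At a1=0, a2=0, a3=0, a4=0: circuit gives 1, formula gives 1.
Agrees on all 16 inputs.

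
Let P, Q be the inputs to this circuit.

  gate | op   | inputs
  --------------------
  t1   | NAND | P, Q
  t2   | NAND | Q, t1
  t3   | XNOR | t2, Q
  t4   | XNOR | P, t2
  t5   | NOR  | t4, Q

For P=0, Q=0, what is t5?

1

t1 = 0 NAND 0 = 1
t2 = 0 NAND 1 = 1
t4 = 0 XNOR 1 = 0
t5 = 0 NOR 0 = 1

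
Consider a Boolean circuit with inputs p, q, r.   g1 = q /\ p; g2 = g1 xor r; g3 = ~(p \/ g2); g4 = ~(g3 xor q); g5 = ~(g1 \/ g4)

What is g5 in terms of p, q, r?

g1 = q /\ p
g2 = g1 xor r = (q /\ p) xor r
g3 = ~(p \/ g2) = ~(p \/ ((q /\ p) xor r))
g4 = ~(g3 xor q) = ~((~(p \/ ((q /\ p) xor r))) xor q)
g5 = ~(g1 \/ g4) = ~((q /\ p) \/ (~((~(p \/ ((q /\ p) xor r))) xor q)))

~((q /\ p) \/ (~((~(p \/ ((q /\ p) xor r))) xor q)))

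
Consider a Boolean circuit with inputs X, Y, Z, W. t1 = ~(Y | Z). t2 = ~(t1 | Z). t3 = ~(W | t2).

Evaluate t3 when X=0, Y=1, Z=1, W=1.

t1 = ~(1 | 1) = 0
t2 = ~(0 | 1) = 0
t3 = ~(1 | 0) = 0

0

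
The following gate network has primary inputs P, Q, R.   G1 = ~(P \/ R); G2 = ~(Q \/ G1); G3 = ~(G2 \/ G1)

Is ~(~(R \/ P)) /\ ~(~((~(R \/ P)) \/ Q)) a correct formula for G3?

G1 = ~(P \/ R)
G2 = ~(Q \/ G1) = ~(Q \/ (~(P \/ R)))
G3 = ~(G2 \/ G1) = ~((~(Q \/ (~(P \/ R)))) \/ (~(P \/ R)))
At P=0, Q=0, R=0: circuit gives 0, formula gives 0.
At P=0, Q=1, R=1: circuit gives 1, formula gives 1.
Agrees on all 8 inputs.

Yes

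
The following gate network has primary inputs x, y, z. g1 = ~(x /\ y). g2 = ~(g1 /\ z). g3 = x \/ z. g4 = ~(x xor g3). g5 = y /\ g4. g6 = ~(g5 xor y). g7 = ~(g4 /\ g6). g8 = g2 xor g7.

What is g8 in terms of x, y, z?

(~((~(x /\ y)) /\ z)) xor (~((~(x xor (x \/ z))) /\ (~((y /\ (~(x xor (x \/ z)))) xor y))))

g1 = ~(x /\ y)
g2 = ~(g1 /\ z) = ~((~(x /\ y)) /\ z)
g3 = x \/ z
g4 = ~(x xor g3) = ~(x xor (x \/ z))
g5 = y /\ g4 = y /\ (~(x xor (x \/ z)))
g6 = ~(g5 xor y) = ~((y /\ (~(x xor (x \/ z)))) xor y)
g7 = ~(g4 /\ g6) = ~((~(x xor (x \/ z))) /\ (~((y /\ (~(x xor (x \/ z)))) xor y)))
g8 = g2 xor g7 = (~((~(x /\ y)) /\ z)) xor (~((~(x xor (x \/ z))) /\ (~((y /\ (~(x xor (x \/ z)))) xor y))))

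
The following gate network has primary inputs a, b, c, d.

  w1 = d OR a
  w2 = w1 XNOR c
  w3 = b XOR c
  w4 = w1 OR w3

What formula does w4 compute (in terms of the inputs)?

w1 = d OR a
w3 = b XOR c
w4 = w1 OR w3 = (d OR a) OR (b XOR c)

(d OR a) OR (b XOR c)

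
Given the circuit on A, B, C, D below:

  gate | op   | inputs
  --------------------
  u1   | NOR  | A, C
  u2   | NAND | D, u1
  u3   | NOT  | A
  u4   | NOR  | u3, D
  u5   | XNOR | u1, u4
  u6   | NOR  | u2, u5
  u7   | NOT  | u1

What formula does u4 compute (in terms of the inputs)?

NOT A NOR D

u3 = NOT A
u4 = u3 NOR D = NOT A NOR D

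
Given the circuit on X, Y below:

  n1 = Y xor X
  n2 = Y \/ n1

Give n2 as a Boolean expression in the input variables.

n1 = Y xor X
n2 = Y \/ n1 = Y \/ (Y xor X)

Y \/ (Y xor X)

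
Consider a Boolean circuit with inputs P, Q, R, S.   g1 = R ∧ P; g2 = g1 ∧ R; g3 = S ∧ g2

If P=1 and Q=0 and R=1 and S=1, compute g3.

g1 = 1 ∧ 1 = 1
g2 = 1 ∧ 1 = 1
g3 = 1 ∧ 1 = 1

1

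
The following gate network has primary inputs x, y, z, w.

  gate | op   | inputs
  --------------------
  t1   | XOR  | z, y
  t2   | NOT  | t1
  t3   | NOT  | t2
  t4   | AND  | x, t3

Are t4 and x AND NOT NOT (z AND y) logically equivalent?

No

t1 = z XOR y
t2 = NOT t1 = NOT (z XOR y)
t3 = NOT t2 = NOT NOT (z XOR y)
t4 = x AND t3 = x AND NOT NOT (z XOR y)
At x=1, y=0, z=1, w=0: circuit gives 1, formula gives 0.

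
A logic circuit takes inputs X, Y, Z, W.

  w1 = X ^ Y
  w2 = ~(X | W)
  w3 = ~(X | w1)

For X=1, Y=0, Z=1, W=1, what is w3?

0

w1 = 1 ^ 0 = 1
w3 = ~(1 | 1) = 0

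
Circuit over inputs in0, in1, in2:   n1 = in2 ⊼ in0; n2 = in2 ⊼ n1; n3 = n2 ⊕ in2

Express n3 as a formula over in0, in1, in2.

(in2 ⊼ (in2 ⊼ in0)) ⊕ in2

n1 = in2 ⊼ in0
n2 = in2 ⊼ n1 = in2 ⊼ (in2 ⊼ in0)
n3 = n2 ⊕ in2 = (in2 ⊼ (in2 ⊼ in0)) ⊕ in2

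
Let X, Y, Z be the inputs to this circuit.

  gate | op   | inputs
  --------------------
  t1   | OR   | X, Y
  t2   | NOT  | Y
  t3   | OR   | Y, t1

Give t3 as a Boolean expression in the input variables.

Y OR (X OR Y)

t1 = X OR Y
t3 = Y OR t1 = Y OR (X OR Y)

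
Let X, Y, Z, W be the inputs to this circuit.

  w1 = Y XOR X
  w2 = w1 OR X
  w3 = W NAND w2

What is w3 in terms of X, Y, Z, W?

W NAND ((Y XOR X) OR X)

w1 = Y XOR X
w2 = w1 OR X = (Y XOR X) OR X
w3 = W NAND w2 = W NAND ((Y XOR X) OR X)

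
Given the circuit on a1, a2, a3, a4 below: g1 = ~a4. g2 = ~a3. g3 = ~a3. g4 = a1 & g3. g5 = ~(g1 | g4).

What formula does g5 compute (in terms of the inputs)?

g1 = ~a4
g3 = ~a3
g4 = a1 & g3 = a1 & ~a3
g5 = ~(g1 | g4) = ~(~a4 | (a1 & ~a3))

~(~a4 | (a1 & ~a3))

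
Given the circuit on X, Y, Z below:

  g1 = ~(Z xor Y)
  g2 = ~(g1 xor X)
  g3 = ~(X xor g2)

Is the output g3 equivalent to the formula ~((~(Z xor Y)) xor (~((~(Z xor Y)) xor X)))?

No

g1 = ~(Z xor Y)
g2 = ~(g1 xor X) = ~((~(Z xor Y)) xor X)
g3 = ~(X xor g2) = ~(X xor (~((~(Z xor Y)) xor X)))
At X=0, Y=0, Z=0: circuit gives 1, formula gives 0.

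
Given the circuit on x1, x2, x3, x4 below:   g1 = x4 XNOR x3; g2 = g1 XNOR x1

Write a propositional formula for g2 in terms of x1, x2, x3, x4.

g1 = x4 XNOR x3
g2 = g1 XNOR x1 = (x4 XNOR x3) XNOR x1

(x4 XNOR x3) XNOR x1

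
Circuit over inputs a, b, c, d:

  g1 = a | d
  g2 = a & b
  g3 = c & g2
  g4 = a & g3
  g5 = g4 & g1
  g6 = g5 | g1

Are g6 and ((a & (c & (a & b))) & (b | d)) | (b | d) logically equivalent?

g1 = a | d
g2 = a & b
g3 = c & g2 = c & (a & b)
g4 = a & g3 = a & (c & (a & b))
g5 = g4 & g1 = (a & (c & (a & b))) & (a | d)
g6 = g5 | g1 = ((a & (c & (a & b))) & (a | d)) | (a | d)
At a=0, b=1, c=0, d=0: circuit gives 0, formula gives 1.

No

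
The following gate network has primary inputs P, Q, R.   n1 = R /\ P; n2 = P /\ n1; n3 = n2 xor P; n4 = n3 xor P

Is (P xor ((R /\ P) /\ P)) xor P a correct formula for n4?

Yes

n1 = R /\ P
n2 = P /\ n1 = P /\ (R /\ P)
n3 = n2 xor P = (P /\ (R /\ P)) xor P
n4 = n3 xor P = ((P /\ (R /\ P)) xor P) xor P
At P=0, Q=0, R=0: circuit gives 0, formula gives 0.
At P=1, Q=0, R=1: circuit gives 1, formula gives 1.
Agrees on all 8 inputs.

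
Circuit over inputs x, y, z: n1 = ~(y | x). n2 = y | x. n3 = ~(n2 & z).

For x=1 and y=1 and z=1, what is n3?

0

n2 = 1 | 1 = 1
n3 = ~(1 & 1) = 0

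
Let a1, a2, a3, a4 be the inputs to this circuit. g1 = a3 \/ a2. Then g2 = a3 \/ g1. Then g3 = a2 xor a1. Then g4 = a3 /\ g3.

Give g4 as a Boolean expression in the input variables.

a3 /\ (a2 xor a1)

g3 = a2 xor a1
g4 = a3 /\ g3 = a3 /\ (a2 xor a1)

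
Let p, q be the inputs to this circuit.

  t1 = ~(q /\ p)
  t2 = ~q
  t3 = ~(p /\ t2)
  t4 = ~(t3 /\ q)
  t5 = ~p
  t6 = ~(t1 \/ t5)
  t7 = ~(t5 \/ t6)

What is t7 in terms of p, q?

t1 = ~(q /\ p)
t5 = ~p
t6 = ~(t1 \/ t5) = ~((~(q /\ p)) \/ ~p)
t7 = ~(t5 \/ t6) = ~(~p \/ (~((~(q /\ p)) \/ ~p)))

~(~p \/ (~((~(q /\ p)) \/ ~p)))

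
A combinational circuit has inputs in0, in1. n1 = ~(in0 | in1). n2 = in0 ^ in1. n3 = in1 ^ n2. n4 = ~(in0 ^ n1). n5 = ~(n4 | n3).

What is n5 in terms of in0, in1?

~((~(in0 ^ (~(in0 | in1)))) | (in1 ^ (in0 ^ in1)))

n1 = ~(in0 | in1)
n2 = in0 ^ in1
n3 = in1 ^ n2 = in1 ^ (in0 ^ in1)
n4 = ~(in0 ^ n1) = ~(in0 ^ (~(in0 | in1)))
n5 = ~(n4 | n3) = ~((~(in0 ^ (~(in0 | in1)))) | (in1 ^ (in0 ^ in1)))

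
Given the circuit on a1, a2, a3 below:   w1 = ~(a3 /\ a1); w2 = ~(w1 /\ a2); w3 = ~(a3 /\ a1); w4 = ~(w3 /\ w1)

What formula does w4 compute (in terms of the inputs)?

~((~(a3 /\ a1)) /\ (~(a3 /\ a1)))

w1 = ~(a3 /\ a1)
w3 = ~(a3 /\ a1)
w4 = ~(w3 /\ w1) = ~((~(a3 /\ a1)) /\ (~(a3 /\ a1)))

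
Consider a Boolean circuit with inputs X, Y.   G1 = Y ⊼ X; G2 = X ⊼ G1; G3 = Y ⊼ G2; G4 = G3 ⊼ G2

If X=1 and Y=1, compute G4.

G1 = 1 ⊼ 1 = 0
G2 = 1 ⊼ 0 = 1
G3 = 1 ⊼ 1 = 0
G4 = 0 ⊼ 1 = 1

1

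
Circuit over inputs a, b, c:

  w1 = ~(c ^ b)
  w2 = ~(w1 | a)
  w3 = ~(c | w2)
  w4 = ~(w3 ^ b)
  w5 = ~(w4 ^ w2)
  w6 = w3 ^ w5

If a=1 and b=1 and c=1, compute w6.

w1 = ~(1 ^ 1) = 1
w2 = ~(1 | 1) = 0
w3 = ~(1 | 0) = 0
w4 = ~(0 ^ 1) = 0
w5 = ~(0 ^ 0) = 1
w6 = 0 ^ 1 = 1

1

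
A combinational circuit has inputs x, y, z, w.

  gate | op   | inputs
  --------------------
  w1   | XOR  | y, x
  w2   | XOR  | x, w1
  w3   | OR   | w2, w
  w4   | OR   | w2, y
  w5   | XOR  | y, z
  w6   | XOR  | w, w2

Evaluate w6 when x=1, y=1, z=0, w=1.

w1 = 1 XOR 1 = 0
w2 = 1 XOR 0 = 1
w6 = 1 XOR 1 = 0

0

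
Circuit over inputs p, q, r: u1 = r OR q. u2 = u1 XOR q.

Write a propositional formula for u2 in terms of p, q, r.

u1 = r OR q
u2 = u1 XOR q = (r OR q) XOR q

(r OR q) XOR q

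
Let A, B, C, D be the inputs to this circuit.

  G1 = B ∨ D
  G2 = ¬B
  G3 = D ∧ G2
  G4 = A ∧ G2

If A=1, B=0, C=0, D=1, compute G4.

G2 = ¬0 = 1
G4 = 1 ∧ 1 = 1

1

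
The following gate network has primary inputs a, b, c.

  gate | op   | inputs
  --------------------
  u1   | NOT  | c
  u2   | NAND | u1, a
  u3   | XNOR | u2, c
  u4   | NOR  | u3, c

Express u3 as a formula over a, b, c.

u1 = NOT c
u2 = u1 NAND a = NOT c NAND a
u3 = u2 XNOR c = (NOT c NAND a) XNOR c

(NOT c NAND a) XNOR c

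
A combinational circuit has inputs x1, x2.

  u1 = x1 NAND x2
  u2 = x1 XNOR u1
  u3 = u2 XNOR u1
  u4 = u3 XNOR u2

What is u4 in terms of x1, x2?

((x1 XNOR (x1 NAND x2)) XNOR (x1 NAND x2)) XNOR (x1 XNOR (x1 NAND x2))

u1 = x1 NAND x2
u2 = x1 XNOR u1 = x1 XNOR (x1 NAND x2)
u3 = u2 XNOR u1 = (x1 XNOR (x1 NAND x2)) XNOR (x1 NAND x2)
u4 = u3 XNOR u2 = ((x1 XNOR (x1 NAND x2)) XNOR (x1 NAND x2)) XNOR (x1 XNOR (x1 NAND x2))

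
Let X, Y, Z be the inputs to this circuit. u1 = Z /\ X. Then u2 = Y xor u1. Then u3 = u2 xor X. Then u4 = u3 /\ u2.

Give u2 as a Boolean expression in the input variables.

u1 = Z /\ X
u2 = Y xor u1 = Y xor (Z /\ X)

Y xor (Z /\ X)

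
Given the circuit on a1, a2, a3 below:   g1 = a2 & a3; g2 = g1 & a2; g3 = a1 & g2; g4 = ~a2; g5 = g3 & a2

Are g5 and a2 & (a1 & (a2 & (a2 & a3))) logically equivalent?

Yes

g1 = a2 & a3
g2 = g1 & a2 = (a2 & a3) & a2
g3 = a1 & g2 = a1 & ((a2 & a3) & a2)
g5 = g3 & a2 = (a1 & ((a2 & a3) & a2)) & a2
At a1=0, a2=0, a3=0: circuit gives 0, formula gives 0.
At a1=1, a2=1, a3=1: circuit gives 1, formula gives 1.
Agrees on all 8 inputs.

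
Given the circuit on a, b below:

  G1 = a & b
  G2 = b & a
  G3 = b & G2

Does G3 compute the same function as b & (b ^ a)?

No

G2 = b & a
G3 = b & G2 = b & (b & a)
At a=0, b=1: circuit gives 0, formula gives 1.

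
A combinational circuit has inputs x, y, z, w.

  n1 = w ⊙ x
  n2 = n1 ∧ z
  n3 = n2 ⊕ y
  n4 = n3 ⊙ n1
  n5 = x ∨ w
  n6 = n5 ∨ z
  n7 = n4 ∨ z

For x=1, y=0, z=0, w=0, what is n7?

1

n1 = 0 ⊙ 1 = 0
n2 = 0 ∧ 0 = 0
n3 = 0 ⊕ 0 = 0
n4 = 0 ⊙ 0 = 1
n7 = 1 ∨ 0 = 1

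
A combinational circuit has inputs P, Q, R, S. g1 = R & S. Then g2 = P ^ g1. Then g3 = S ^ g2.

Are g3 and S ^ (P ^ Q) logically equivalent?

No

g1 = R & S
g2 = P ^ g1 = P ^ (R & S)
g3 = S ^ g2 = S ^ (P ^ (R & S))
At P=0, Q=0, R=1, S=1: circuit gives 0, formula gives 1.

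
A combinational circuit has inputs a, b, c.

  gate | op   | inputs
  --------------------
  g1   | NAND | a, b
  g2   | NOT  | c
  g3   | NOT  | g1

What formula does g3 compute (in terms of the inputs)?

g1 = a NAND b
g3 = NOT g1 = NOT (a NAND b)

NOT (a NAND b)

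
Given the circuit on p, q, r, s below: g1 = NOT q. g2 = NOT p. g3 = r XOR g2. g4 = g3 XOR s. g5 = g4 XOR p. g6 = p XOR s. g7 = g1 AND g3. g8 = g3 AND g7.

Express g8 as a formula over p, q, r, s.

g1 = NOT q
g2 = NOT p
g3 = r XOR g2 = r XOR NOT p
g7 = g1 AND g3 = NOT q AND (r XOR NOT p)
g8 = g3 AND g7 = (r XOR NOT p) AND (NOT q AND (r XOR NOT p))

(r XOR NOT p) AND (NOT q AND (r XOR NOT p))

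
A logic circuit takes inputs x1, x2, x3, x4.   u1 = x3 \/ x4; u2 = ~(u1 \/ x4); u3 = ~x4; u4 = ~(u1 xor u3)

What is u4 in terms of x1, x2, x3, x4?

u1 = x3 \/ x4
u3 = ~x4
u4 = ~(u1 xor u3) = ~((x3 \/ x4) xor ~x4)

~((x3 \/ x4) xor ~x4)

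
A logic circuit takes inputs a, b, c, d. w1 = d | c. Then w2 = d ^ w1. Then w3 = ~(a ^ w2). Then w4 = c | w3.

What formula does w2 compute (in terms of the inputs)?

d ^ (d | c)

w1 = d | c
w2 = d ^ w1 = d ^ (d | c)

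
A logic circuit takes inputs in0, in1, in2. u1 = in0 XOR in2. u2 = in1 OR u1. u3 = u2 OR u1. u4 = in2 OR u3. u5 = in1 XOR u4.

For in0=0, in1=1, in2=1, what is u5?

0

u1 = 0 XOR 1 = 1
u2 = 1 OR 1 = 1
u3 = 1 OR 1 = 1
u4 = 1 OR 1 = 1
u5 = 1 XOR 1 = 0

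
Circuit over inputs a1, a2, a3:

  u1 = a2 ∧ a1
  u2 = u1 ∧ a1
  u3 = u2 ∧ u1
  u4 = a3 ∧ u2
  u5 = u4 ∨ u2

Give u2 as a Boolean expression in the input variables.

(a2 ∧ a1) ∧ a1

u1 = a2 ∧ a1
u2 = u1 ∧ a1 = (a2 ∧ a1) ∧ a1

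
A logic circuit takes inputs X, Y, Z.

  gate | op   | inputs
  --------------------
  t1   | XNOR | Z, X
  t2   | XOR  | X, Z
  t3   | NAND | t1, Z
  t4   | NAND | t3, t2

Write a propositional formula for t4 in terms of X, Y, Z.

((Z XNOR X) NAND Z) NAND (X XOR Z)

t1 = Z XNOR X
t2 = X XOR Z
t3 = t1 NAND Z = (Z XNOR X) NAND Z
t4 = t3 NAND t2 = ((Z XNOR X) NAND Z) NAND (X XOR Z)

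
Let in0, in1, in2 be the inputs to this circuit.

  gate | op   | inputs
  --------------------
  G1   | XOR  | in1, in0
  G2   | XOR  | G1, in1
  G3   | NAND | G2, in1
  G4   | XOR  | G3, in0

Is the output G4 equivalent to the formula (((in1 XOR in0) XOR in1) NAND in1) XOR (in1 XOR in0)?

No

G1 = in1 XOR in0
G2 = G1 XOR in1 = (in1 XOR in0) XOR in1
G3 = G2 NAND in1 = ((in1 XOR in0) XOR in1) NAND in1
G4 = G3 XOR in0 = (((in1 XOR in0) XOR in1) NAND in1) XOR in0
At in0=0, in1=1, in2=0: circuit gives 1, formula gives 0.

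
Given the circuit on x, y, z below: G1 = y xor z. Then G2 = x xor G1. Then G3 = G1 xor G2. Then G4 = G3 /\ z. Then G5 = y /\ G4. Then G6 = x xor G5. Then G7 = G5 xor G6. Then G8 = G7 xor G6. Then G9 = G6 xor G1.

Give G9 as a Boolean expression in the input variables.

(x xor (y /\ (((y xor z) xor (x xor (y xor z))) /\ z))) xor (y xor z)

G1 = y xor z
G2 = x xor G1 = x xor (y xor z)
G3 = G1 xor G2 = (y xor z) xor (x xor (y xor z))
G4 = G3 /\ z = ((y xor z) xor (x xor (y xor z))) /\ z
G5 = y /\ G4 = y /\ (((y xor z) xor (x xor (y xor z))) /\ z)
G6 = x xor G5 = x xor (y /\ (((y xor z) xor (x xor (y xor z))) /\ z))
G9 = G6 xor G1 = (x xor (y /\ (((y xor z) xor (x xor (y xor z))) /\ z))) xor (y xor z)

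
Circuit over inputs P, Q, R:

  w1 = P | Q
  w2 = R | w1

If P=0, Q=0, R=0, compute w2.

w1 = 0 | 0 = 0
w2 = 0 | 0 = 0

0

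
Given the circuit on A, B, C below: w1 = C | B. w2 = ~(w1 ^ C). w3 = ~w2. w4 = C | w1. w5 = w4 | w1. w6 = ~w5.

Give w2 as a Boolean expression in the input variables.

w1 = C | B
w2 = ~(w1 ^ C) = ~((C | B) ^ C)

~((C | B) ^ C)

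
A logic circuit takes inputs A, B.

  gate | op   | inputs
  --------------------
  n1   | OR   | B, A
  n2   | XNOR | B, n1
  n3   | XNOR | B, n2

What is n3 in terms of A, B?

n1 = B OR A
n2 = B XNOR n1 = B XNOR (B OR A)
n3 = B XNOR n2 = B XNOR (B XNOR (B OR A))

B XNOR (B XNOR (B OR A))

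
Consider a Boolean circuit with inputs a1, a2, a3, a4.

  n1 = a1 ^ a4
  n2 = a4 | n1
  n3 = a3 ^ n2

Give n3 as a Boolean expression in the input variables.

n1 = a1 ^ a4
n2 = a4 | n1 = a4 | (a1 ^ a4)
n3 = a3 ^ n2 = a3 ^ (a4 | (a1 ^ a4))

a3 ^ (a4 | (a1 ^ a4))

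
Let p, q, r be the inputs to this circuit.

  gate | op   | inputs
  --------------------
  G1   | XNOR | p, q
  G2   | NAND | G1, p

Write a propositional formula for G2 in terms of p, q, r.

(p XNOR q) NAND p

G1 = p XNOR q
G2 = G1 NAND p = (p XNOR q) NAND p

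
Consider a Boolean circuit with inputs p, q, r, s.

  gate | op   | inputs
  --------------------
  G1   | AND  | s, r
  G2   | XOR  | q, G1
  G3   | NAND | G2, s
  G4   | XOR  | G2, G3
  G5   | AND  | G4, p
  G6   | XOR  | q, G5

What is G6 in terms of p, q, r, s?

G1 = s AND r
G2 = q XOR G1 = q XOR (s AND r)
G3 = G2 NAND s = (q XOR (s AND r)) NAND s
G4 = G2 XOR G3 = (q XOR (s AND r)) XOR ((q XOR (s AND r)) NAND s)
G5 = G4 AND p = ((q XOR (s AND r)) XOR ((q XOR (s AND r)) NAND s)) AND p
G6 = q XOR G5 = q XOR (((q XOR (s AND r)) XOR ((q XOR (s AND r)) NAND s)) AND p)

q XOR (((q XOR (s AND r)) XOR ((q XOR (s AND r)) NAND s)) AND p)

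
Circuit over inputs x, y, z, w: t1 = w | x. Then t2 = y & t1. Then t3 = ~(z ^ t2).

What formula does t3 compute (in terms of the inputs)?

~(z ^ (y & (w | x)))

t1 = w | x
t2 = y & t1 = y & (w | x)
t3 = ~(z ^ t2) = ~(z ^ (y & (w | x)))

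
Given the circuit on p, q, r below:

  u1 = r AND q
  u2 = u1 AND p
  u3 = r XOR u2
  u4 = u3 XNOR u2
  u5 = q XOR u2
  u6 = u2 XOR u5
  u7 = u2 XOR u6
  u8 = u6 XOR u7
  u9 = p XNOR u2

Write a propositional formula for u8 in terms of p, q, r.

u1 = r AND q
u2 = u1 AND p = (r AND q) AND p
u5 = q XOR u2 = q XOR ((r AND q) AND p)
u6 = u2 XOR u5 = ((r AND q) AND p) XOR (q XOR ((r AND q) AND p))
u7 = u2 XOR u6 = ((r AND q) AND p) XOR (((r AND q) AND p) XOR (q XOR ((r AND q) AND p)))
u8 = u6 XOR u7 = (((r AND q) AND p) XOR (q XOR ((r AND q) AND p))) XOR (((r AND q) AND p) XOR (((r AND q) AND p) XOR (q XOR ((r AND q) AND p))))

(((r AND q) AND p) XOR (q XOR ((r AND q) AND p))) XOR (((r AND q) AND p) XOR (((r AND q) AND p) XOR (q XOR ((r AND q) AND p))))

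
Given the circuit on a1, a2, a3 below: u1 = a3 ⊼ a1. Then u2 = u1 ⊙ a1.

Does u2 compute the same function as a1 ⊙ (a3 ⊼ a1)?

Yes

u1 = a3 ⊼ a1
u2 = u1 ⊙ a1 = (a3 ⊼ a1) ⊙ a1
At a1=0, a2=0, a3=0: circuit gives 0, formula gives 0.
At a1=1, a2=0, a3=0: circuit gives 1, formula gives 1.
Agrees on all 8 inputs.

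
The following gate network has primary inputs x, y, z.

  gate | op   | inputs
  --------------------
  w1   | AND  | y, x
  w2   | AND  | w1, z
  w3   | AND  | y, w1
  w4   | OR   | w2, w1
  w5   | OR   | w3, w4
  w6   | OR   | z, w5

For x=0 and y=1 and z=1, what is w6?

1

w1 = 1 AND 0 = 0
w2 = 0 AND 1 = 0
w3 = 1 AND 0 = 0
w4 = 0 OR 0 = 0
w5 = 0 OR 0 = 0
w6 = 1 OR 0 = 1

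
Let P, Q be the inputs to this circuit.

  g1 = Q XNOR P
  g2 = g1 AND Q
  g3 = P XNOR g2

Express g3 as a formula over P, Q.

g1 = Q XNOR P
g2 = g1 AND Q = (Q XNOR P) AND Q
g3 = P XNOR g2 = P XNOR ((Q XNOR P) AND Q)

P XNOR ((Q XNOR P) AND Q)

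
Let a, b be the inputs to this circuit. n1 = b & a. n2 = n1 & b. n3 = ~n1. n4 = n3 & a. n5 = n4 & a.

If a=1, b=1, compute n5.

0

n1 = 1 & 1 = 1
n3 = ~1 = 0
n4 = 0 & 1 = 0
n5 = 0 & 1 = 0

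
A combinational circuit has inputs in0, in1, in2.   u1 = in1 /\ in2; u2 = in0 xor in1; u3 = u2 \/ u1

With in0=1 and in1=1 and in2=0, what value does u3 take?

0

u1 = 1 /\ 0 = 0
u2 = 1 xor 1 = 0
u3 = 0 \/ 0 = 0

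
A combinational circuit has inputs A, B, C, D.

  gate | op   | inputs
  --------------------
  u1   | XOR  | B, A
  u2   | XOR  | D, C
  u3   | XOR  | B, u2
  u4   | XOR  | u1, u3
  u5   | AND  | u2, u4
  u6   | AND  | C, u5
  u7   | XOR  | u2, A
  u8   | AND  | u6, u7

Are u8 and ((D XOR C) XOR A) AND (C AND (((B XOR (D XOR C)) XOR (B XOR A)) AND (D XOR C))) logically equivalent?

u1 = B XOR A
u2 = D XOR C
u3 = B XOR u2 = B XOR (D XOR C)
u4 = u1 XOR u3 = (B XOR A) XOR (B XOR (D XOR C))
u5 = u2 AND u4 = (D XOR C) AND ((B XOR A) XOR (B XOR (D XOR C)))
u6 = C AND u5 = C AND ((D XOR C) AND ((B XOR A) XOR (B XOR (D XOR C))))
u7 = u2 XOR A = (D XOR C) XOR A
u8 = u6 AND u7 = (C AND ((D XOR C) AND ((B XOR A) XOR (B XOR (D XOR C))))) AND ((D XOR C) XOR A)
At A=0, B=0, C=0, D=0: circuit gives 0, formula gives 0.
At A=0, B=0, C=1, D=0: circuit gives 1, formula gives 1.
Agrees on all 16 inputs.

Yes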